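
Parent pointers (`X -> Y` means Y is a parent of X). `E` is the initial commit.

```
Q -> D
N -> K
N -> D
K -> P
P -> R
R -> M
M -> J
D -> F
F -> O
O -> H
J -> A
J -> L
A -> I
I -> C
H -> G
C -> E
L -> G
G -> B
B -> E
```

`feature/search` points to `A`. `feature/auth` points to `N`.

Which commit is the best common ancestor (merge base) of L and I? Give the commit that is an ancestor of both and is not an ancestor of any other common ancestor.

E

Ancestors of L: {B, E, G, L}.
Ancestors of I: {C, E, I}.
Common ancestors: {E}.
The only common ancestor is E, so it is the merge base.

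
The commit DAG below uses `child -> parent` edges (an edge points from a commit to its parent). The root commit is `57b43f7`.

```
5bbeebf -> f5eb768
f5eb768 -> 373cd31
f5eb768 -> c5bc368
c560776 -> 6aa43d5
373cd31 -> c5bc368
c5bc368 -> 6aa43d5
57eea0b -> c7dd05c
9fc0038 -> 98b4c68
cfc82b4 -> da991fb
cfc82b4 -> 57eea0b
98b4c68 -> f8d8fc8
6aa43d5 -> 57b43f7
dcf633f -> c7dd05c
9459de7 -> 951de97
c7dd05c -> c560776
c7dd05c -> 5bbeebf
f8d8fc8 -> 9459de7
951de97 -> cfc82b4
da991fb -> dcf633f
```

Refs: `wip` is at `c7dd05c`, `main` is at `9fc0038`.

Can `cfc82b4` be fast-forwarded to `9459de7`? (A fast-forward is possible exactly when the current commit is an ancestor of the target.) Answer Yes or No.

A fast-forward from cfc82b4 to 9459de7 is possible iff cfc82b4 is an ancestor of 9459de7.
Ancestors of 9459de7: {373cd31, 57b43f7, 57eea0b, 5bbeebf, 6aa43d5, 9459de7, 951de97, c560776, c5bc368, c7dd05c, cfc82b4, da991fb, dcf633f, f5eb768}.
cfc82b4 is among them, so fast-forward is possible.

Yes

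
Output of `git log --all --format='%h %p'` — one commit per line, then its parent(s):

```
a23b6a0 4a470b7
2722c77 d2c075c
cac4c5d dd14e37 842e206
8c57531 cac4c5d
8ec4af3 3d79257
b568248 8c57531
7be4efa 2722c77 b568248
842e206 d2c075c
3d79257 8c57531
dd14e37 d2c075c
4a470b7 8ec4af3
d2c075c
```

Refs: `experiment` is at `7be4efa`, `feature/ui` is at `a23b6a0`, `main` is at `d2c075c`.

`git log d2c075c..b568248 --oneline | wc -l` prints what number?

5

Reachable from b568248: {842e206, 8c57531, b568248, cac4c5d, d2c075c, dd14e37}.
Reachable from d2c075c: {d2c075c}.
In b568248's history but not d2c075c's: {842e206, 8c57531, b568248, cac4c5d, dd14e37} — 5 commits.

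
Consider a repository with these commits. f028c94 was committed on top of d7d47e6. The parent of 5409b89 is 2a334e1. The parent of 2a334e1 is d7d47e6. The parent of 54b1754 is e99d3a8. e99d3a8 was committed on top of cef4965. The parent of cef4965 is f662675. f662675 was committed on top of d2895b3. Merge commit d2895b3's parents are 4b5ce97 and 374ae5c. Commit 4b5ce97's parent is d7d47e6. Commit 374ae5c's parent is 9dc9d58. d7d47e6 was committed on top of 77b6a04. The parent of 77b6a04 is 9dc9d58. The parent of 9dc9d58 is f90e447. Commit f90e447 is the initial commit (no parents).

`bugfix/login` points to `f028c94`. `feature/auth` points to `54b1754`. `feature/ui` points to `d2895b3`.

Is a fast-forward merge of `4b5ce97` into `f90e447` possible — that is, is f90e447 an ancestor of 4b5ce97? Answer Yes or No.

A fast-forward from f90e447 to 4b5ce97 is possible iff f90e447 is an ancestor of 4b5ce97.
Ancestors of 4b5ce97: {4b5ce97, 77b6a04, 9dc9d58, d7d47e6, f90e447}.
f90e447 is among them, so fast-forward is possible.

Yes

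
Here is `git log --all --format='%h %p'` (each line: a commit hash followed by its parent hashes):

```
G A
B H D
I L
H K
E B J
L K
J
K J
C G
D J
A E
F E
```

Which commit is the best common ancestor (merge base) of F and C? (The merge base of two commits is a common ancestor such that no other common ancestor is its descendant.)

Ancestors of F: {B, D, E, F, H, J, K}.
Ancestors of C: {A, B, C, D, E, G, H, J, K}.
Common ancestors: {B, D, E, H, J, K}.
Among these, E is not an ancestor of any other common ancestor — it is the merge base.

E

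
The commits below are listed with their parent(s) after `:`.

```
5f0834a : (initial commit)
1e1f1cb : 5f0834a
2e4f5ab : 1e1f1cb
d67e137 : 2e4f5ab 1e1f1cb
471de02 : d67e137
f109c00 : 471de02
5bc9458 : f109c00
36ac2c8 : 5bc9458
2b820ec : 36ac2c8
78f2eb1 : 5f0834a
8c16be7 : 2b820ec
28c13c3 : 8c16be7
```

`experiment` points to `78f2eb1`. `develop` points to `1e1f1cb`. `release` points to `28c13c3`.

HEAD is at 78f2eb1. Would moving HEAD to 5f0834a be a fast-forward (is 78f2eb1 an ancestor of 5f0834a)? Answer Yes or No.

No

A fast-forward from 78f2eb1 to 5f0834a is possible iff 78f2eb1 is an ancestor of 5f0834a.
Ancestors of 5f0834a: {5f0834a}.
78f2eb1 is not among them, so fast-forward is not possible.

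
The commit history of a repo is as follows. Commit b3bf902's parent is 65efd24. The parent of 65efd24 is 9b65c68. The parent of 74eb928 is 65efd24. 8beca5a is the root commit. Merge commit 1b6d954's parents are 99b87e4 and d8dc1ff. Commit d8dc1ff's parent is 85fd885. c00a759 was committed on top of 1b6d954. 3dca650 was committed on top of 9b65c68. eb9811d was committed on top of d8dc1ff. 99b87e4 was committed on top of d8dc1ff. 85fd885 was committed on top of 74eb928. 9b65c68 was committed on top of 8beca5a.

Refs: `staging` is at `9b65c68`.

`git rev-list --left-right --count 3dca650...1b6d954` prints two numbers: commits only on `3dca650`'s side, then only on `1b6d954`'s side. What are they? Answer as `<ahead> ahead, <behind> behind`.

Reachable from 3dca650: {3dca650, 8beca5a, 9b65c68}.
Reachable from 1b6d954: {1b6d954, 65efd24, 74eb928, 85fd885, 8beca5a, 99b87e4, 9b65c68, d8dc1ff}.
Only in 3dca650's history (ahead): {3dca650} — 1.
Only in 1b6d954's history (behind): {1b6d954, 65efd24, 74eb928, 85fd885, 99b87e4, d8dc1ff} — 6.

1 ahead, 6 behind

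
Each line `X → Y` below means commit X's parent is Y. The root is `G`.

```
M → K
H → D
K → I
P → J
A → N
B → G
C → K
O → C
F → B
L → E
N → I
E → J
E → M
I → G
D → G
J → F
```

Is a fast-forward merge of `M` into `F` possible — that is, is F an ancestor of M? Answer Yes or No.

A fast-forward from F to M is possible iff F is an ancestor of M.
Ancestors of M: {G, I, K, M}.
F is not among them, so fast-forward is not possible.

No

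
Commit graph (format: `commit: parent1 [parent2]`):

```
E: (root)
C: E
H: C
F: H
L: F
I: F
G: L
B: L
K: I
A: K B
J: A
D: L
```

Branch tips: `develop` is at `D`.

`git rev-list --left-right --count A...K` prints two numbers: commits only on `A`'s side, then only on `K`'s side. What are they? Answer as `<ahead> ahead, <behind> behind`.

3 ahead, 0 behind

Reachable from A: {A, B, C, E, F, H, I, K, L}.
Reachable from K: {C, E, F, H, I, K}.
Only in A's history (ahead): {A, B, L} — 3.
Only in K's history (behind): {} — 0.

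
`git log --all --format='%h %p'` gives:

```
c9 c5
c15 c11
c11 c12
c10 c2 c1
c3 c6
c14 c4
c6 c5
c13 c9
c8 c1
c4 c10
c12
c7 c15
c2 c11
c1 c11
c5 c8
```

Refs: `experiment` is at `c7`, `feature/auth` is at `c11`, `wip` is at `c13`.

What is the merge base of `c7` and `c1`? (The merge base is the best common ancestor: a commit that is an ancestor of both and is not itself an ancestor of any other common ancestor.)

c11

Ancestors of c7: {c11, c12, c15, c7}.
Ancestors of c1: {c1, c11, c12}.
Common ancestors: {c11, c12}.
Among these, c11 is not an ancestor of any other common ancestor — it is the merge base.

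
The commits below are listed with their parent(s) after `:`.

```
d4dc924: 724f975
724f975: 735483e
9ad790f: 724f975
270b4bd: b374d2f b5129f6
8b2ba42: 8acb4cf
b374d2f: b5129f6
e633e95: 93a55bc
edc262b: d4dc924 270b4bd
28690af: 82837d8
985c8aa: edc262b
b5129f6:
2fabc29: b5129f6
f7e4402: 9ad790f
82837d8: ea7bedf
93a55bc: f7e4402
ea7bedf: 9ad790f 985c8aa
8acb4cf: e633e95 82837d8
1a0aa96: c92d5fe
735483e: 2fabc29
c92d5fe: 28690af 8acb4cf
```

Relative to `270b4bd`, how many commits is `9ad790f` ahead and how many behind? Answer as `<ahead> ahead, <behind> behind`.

Reachable from 9ad790f: {2fabc29, 724f975, 735483e, 9ad790f, b5129f6}.
Reachable from 270b4bd: {270b4bd, b374d2f, b5129f6}.
Only in 9ad790f's history (ahead): {2fabc29, 724f975, 735483e, 9ad790f} — 4.
Only in 270b4bd's history (behind): {270b4bd, b374d2f} — 2.

4 ahead, 2 behind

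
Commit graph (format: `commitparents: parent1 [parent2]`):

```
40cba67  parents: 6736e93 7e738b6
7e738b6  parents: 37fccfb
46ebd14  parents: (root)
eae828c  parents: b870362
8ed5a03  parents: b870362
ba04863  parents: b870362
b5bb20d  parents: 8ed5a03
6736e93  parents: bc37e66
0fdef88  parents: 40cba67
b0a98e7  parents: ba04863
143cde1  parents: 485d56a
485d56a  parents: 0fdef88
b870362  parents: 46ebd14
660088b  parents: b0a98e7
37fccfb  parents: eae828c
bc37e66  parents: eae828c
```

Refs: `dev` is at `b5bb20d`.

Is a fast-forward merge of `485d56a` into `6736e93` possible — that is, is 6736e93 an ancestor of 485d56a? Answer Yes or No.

A fast-forward from 6736e93 to 485d56a is possible iff 6736e93 is an ancestor of 485d56a.
Ancestors of 485d56a: {0fdef88, 37fccfb, 40cba67, 46ebd14, 485d56a, 6736e93, 7e738b6, b870362, bc37e66, eae828c}.
6736e93 is among them, so fast-forward is possible.

Yes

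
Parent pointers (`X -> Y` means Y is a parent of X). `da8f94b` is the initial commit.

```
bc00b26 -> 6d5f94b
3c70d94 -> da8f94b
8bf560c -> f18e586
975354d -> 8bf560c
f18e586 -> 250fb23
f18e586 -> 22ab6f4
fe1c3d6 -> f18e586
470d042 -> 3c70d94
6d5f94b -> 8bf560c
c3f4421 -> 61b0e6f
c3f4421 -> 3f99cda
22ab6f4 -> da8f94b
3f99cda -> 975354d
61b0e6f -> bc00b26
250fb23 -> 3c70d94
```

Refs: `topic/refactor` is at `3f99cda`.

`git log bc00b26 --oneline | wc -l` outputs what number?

8

Walking parent pointers from bc00b26: reachable set = {22ab6f4, 250fb23, 3c70d94, 6d5f94b, 8bf560c, bc00b26, da8f94b, f18e586}.
That is 8 commits.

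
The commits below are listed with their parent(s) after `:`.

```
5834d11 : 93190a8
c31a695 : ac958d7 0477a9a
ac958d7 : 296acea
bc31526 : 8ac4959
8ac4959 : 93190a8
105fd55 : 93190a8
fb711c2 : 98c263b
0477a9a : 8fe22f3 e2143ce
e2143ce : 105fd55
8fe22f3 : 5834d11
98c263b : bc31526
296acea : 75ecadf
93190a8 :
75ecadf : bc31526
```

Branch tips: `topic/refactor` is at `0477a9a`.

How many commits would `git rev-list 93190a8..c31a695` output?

Reachable from c31a695: {0477a9a, 105fd55, 296acea, 5834d11, 75ecadf, 8ac4959, 8fe22f3, 93190a8, ac958d7, bc31526, c31a695, e2143ce}.
Reachable from 93190a8: {93190a8}.
In c31a695's history but not 93190a8's: {0477a9a, 105fd55, 296acea, 5834d11, 75ecadf, 8ac4959, 8fe22f3, ac958d7, bc31526, c31a695, e2143ce} — 11 commits.

11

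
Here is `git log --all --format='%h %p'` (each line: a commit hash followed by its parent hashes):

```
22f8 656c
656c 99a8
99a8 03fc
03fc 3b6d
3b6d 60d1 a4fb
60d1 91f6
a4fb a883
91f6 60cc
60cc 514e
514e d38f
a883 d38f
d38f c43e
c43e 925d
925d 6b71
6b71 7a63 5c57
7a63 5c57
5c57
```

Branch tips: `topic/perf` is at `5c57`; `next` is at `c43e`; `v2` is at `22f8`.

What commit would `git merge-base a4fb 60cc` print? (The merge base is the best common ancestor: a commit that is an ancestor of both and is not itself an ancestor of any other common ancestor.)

d38f

Ancestors of a4fb: {5c57, 6b71, 7a63, 925d, a4fb, a883, c43e, d38f}.
Ancestors of 60cc: {514e, 5c57, 60cc, 6b71, 7a63, 925d, c43e, d38f}.
Common ancestors: {5c57, 6b71, 7a63, 925d, c43e, d38f}.
Among these, d38f is not an ancestor of any other common ancestor — it is the merge base.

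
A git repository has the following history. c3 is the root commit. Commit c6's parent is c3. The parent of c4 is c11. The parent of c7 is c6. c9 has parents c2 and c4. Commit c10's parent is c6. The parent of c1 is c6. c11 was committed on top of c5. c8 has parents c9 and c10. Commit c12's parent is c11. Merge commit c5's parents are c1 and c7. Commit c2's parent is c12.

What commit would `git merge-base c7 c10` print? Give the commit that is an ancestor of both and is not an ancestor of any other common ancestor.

c6

Ancestors of c7: {c3, c6, c7}.
Ancestors of c10: {c10, c3, c6}.
Common ancestors: {c3, c6}.
Among these, c6 is not an ancestor of any other common ancestor — it is the merge base.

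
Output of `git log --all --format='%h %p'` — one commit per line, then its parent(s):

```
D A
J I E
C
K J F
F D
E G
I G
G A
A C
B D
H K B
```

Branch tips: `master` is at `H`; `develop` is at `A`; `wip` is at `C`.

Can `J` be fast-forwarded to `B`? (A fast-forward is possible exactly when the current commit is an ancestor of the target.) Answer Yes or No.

No

A fast-forward from J to B is possible iff J is an ancestor of B.
Ancestors of B: {A, B, C, D}.
J is not among them, so fast-forward is not possible.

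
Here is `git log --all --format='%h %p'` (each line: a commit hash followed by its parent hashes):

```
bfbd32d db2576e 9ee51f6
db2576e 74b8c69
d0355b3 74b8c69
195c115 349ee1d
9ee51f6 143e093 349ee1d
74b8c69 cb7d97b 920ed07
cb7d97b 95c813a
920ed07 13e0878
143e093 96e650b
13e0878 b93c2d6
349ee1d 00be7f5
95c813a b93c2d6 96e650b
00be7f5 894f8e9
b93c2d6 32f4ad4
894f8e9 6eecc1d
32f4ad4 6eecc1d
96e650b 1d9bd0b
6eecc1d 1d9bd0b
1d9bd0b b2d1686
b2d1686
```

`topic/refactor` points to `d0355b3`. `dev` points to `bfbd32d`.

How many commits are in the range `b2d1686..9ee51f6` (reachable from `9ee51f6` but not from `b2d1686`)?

Reachable from 9ee51f6: {00be7f5, 143e093, 1d9bd0b, 349ee1d, 6eecc1d, 894f8e9, 96e650b, 9ee51f6, b2d1686}.
Reachable from b2d1686: {b2d1686}.
In 9ee51f6's history but not b2d1686's: {00be7f5, 143e093, 1d9bd0b, 349ee1d, 6eecc1d, 894f8e9, 96e650b, 9ee51f6} — 8 commits.

8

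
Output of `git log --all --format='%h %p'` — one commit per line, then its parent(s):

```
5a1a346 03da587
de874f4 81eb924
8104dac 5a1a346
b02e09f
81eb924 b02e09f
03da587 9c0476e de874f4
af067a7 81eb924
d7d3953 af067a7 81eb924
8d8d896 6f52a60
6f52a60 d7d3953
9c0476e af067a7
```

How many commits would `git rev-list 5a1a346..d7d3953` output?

1

Reachable from d7d3953: {81eb924, af067a7, b02e09f, d7d3953}.
Reachable from 5a1a346: {03da587, 5a1a346, 81eb924, 9c0476e, af067a7, b02e09f, de874f4}.
In d7d3953's history but not 5a1a346's: {d7d3953} — 1 commit.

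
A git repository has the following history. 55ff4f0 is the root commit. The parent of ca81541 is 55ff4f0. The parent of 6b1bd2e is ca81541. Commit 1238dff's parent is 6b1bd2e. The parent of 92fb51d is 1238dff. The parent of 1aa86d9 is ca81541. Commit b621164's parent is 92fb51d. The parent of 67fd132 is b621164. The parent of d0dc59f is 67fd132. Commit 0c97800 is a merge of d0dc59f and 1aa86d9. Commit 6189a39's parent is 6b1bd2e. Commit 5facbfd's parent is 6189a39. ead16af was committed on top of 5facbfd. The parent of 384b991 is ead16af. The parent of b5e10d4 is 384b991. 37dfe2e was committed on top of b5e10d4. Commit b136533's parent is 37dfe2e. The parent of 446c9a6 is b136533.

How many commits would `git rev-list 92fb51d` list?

5

Walking parent pointers from 92fb51d: reachable set = {1238dff, 55ff4f0, 6b1bd2e, 92fb51d, ca81541}.
That is 5 commits.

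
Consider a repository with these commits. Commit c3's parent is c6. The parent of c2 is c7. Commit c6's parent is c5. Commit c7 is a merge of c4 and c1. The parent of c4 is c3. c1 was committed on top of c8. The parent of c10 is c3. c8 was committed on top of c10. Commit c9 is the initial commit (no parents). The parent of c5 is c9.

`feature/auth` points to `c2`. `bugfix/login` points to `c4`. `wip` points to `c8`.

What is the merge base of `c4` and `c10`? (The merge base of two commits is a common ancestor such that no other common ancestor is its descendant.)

c3

Ancestors of c4: {c3, c4, c5, c6, c9}.
Ancestors of c10: {c10, c3, c5, c6, c9}.
Common ancestors: {c3, c5, c6, c9}.
Among these, c3 is not an ancestor of any other common ancestor — it is the merge base.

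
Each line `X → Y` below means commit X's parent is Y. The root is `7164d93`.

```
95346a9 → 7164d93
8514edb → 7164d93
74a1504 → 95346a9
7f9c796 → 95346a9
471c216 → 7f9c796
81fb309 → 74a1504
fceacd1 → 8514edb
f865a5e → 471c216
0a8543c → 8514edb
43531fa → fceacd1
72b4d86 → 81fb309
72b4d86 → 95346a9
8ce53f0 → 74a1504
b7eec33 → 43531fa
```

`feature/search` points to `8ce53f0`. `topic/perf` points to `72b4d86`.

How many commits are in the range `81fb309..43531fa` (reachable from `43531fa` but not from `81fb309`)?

Reachable from 43531fa: {43531fa, 7164d93, 8514edb, fceacd1}.
Reachable from 81fb309: {7164d93, 74a1504, 81fb309, 95346a9}.
In 43531fa's history but not 81fb309's: {43531fa, 8514edb, fceacd1} — 3 commits.

3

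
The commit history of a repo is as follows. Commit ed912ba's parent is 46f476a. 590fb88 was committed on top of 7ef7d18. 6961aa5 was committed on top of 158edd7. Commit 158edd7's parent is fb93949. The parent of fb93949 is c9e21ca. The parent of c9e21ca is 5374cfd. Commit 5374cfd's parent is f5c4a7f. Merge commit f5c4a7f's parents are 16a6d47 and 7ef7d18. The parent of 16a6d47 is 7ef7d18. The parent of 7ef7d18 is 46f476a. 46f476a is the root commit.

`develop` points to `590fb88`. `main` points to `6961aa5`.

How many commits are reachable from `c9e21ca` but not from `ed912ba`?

Reachable from c9e21ca: {16a6d47, 46f476a, 5374cfd, 7ef7d18, c9e21ca, f5c4a7f}.
Reachable from ed912ba: {46f476a, ed912ba}.
In c9e21ca's history but not ed912ba's: {16a6d47, 5374cfd, 7ef7d18, c9e21ca, f5c4a7f} — 5 commits.

5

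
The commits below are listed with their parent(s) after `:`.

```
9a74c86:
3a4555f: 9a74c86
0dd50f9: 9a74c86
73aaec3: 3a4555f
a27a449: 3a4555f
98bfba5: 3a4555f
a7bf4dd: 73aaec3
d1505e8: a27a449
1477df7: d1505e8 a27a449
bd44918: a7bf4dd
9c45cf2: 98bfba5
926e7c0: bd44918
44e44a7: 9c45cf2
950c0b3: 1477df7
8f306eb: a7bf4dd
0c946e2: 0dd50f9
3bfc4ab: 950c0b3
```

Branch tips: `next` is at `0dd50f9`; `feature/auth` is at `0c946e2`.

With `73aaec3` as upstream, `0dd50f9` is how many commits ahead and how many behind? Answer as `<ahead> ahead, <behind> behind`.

1 ahead, 2 behind

Reachable from 0dd50f9: {0dd50f9, 9a74c86}.
Reachable from 73aaec3: {3a4555f, 73aaec3, 9a74c86}.
Only in 0dd50f9's history (ahead): {0dd50f9} — 1.
Only in 73aaec3's history (behind): {3a4555f, 73aaec3} — 2.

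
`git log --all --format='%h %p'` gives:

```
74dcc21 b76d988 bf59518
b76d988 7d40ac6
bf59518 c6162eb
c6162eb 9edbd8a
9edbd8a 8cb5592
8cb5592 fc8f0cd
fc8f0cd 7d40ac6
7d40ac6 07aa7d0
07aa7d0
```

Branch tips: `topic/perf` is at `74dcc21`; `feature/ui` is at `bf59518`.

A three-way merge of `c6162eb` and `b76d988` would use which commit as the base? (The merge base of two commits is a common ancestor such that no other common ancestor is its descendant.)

Ancestors of c6162eb: {07aa7d0, 7d40ac6, 8cb5592, 9edbd8a, c6162eb, fc8f0cd}.
Ancestors of b76d988: {07aa7d0, 7d40ac6, b76d988}.
Common ancestors: {07aa7d0, 7d40ac6}.
Among these, 7d40ac6 is not an ancestor of any other common ancestor — it is the merge base.

7d40ac6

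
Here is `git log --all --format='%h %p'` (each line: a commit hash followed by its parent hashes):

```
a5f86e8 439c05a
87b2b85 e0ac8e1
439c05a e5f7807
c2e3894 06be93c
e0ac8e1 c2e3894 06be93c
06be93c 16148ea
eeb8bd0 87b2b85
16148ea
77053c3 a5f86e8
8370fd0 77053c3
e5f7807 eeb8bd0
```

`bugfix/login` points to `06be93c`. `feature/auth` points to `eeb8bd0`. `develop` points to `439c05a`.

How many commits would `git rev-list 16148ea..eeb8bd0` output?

5

Reachable from eeb8bd0: {06be93c, 16148ea, 87b2b85, c2e3894, e0ac8e1, eeb8bd0}.
Reachable from 16148ea: {16148ea}.
In eeb8bd0's history but not 16148ea's: {06be93c, 87b2b85, c2e3894, e0ac8e1, eeb8bd0} — 5 commits.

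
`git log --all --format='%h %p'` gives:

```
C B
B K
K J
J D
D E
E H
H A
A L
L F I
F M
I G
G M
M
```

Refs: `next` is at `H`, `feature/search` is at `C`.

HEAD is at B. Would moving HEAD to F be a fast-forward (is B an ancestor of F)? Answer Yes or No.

A fast-forward from B to F is possible iff B is an ancestor of F.
Ancestors of F: {F, M}.
B is not among them, so fast-forward is not possible.

No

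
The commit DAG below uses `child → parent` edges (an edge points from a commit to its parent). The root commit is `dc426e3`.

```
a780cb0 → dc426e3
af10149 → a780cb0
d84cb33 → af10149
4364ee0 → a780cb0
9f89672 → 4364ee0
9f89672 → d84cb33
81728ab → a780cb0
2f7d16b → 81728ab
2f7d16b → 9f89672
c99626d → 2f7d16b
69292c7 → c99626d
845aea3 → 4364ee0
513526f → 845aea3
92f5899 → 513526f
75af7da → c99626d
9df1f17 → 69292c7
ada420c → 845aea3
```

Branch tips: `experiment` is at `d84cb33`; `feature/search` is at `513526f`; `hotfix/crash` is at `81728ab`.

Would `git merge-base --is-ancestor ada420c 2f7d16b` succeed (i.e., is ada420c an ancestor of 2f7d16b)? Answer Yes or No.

No

Ancestors of 2f7d16b: {2f7d16b, 4364ee0, 81728ab, 9f89672, a780cb0, af10149, d84cb33, dc426e3}.
ada420c is not in that set, so it is not an ancestor of 2f7d16b.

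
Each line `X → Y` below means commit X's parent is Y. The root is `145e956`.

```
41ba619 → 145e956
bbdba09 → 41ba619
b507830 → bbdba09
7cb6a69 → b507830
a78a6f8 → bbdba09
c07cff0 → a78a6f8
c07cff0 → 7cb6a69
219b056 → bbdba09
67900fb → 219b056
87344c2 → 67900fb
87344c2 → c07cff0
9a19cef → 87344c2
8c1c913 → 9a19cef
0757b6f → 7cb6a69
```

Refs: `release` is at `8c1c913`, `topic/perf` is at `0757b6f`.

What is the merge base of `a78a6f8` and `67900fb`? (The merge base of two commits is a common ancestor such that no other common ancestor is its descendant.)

bbdba09

Ancestors of a78a6f8: {145e956, 41ba619, a78a6f8, bbdba09}.
Ancestors of 67900fb: {145e956, 219b056, 41ba619, 67900fb, bbdba09}.
Common ancestors: {145e956, 41ba619, bbdba09}.
Among these, bbdba09 is not an ancestor of any other common ancestor — it is the merge base.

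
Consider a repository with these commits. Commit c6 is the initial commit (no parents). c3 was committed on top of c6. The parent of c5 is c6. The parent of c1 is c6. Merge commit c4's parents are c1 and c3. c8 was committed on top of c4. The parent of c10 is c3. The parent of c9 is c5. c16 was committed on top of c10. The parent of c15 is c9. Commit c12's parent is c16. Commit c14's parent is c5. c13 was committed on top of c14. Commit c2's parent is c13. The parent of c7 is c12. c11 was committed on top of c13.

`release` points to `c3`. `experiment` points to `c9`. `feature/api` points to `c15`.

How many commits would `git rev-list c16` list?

Walking parent pointers from c16: reachable set = {c10, c16, c3, c6}.
That is 4 commits.

4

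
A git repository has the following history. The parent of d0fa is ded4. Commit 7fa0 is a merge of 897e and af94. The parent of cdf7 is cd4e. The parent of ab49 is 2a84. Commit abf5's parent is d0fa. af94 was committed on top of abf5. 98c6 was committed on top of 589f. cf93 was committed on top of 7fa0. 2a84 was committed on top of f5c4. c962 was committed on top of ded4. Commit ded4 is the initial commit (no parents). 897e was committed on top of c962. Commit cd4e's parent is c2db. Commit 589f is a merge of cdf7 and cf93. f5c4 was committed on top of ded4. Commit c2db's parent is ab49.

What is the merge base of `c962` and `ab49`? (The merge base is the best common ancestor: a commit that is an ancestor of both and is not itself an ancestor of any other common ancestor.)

ded4

Ancestors of c962: {c962, ded4}.
Ancestors of ab49: {2a84, ab49, ded4, f5c4}.
Common ancestors: {ded4}.
The only common ancestor is ded4, so it is the merge base.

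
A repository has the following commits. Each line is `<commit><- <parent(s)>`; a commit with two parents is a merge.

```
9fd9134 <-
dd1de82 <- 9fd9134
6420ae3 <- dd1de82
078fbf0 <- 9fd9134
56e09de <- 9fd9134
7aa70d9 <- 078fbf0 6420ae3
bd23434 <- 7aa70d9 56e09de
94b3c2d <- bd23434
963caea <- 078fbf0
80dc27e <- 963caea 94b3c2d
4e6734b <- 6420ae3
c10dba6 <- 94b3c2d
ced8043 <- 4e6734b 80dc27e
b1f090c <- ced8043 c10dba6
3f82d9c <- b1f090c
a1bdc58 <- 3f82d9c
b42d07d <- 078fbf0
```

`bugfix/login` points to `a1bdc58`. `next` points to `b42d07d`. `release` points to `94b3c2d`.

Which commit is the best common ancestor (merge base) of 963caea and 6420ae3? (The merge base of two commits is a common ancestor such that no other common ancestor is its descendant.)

Ancestors of 963caea: {078fbf0, 963caea, 9fd9134}.
Ancestors of 6420ae3: {6420ae3, 9fd9134, dd1de82}.
Common ancestors: {9fd9134}.
The only common ancestor is 9fd9134, so it is the merge base.

9fd9134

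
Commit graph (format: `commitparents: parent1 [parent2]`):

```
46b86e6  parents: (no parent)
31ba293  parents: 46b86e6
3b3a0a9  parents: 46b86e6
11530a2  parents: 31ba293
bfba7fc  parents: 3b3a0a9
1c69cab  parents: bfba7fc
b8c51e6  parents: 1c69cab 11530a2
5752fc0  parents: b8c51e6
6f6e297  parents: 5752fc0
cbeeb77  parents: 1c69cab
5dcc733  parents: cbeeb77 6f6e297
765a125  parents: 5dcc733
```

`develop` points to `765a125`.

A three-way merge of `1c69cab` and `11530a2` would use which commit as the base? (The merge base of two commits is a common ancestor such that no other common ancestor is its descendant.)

Ancestors of 1c69cab: {1c69cab, 3b3a0a9, 46b86e6, bfba7fc}.
Ancestors of 11530a2: {11530a2, 31ba293, 46b86e6}.
Common ancestors: {46b86e6}.
The only common ancestor is 46b86e6, so it is the merge base.

46b86e6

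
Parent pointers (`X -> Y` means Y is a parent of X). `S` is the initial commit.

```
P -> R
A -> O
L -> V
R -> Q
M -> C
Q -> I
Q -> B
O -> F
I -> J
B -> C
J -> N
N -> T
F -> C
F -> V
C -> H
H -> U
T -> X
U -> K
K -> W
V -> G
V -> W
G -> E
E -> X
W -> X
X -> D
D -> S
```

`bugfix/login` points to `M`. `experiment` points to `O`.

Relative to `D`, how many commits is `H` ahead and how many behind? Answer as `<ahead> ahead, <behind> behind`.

Reachable from H: {D, H, K, S, U, W, X}.
Reachable from D: {D, S}.
Only in H's history (ahead): {H, K, U, W, X} — 5.
Only in D's history (behind): {} — 0.

5 ahead, 0 behind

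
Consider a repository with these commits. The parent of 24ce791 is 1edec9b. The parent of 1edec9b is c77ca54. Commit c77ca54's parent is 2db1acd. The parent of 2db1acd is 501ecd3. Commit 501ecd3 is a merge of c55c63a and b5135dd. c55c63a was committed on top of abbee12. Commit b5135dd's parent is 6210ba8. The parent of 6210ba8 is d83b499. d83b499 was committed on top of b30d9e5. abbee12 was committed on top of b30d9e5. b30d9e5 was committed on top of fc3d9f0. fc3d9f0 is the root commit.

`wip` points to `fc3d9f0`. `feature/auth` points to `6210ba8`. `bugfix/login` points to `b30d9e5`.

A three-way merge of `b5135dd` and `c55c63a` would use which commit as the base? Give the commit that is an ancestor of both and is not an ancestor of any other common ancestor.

Ancestors of b5135dd: {6210ba8, b30d9e5, b5135dd, d83b499, fc3d9f0}.
Ancestors of c55c63a: {abbee12, b30d9e5, c55c63a, fc3d9f0}.
Common ancestors: {b30d9e5, fc3d9f0}.
Among these, b30d9e5 is not an ancestor of any other common ancestor — it is the merge base.

b30d9e5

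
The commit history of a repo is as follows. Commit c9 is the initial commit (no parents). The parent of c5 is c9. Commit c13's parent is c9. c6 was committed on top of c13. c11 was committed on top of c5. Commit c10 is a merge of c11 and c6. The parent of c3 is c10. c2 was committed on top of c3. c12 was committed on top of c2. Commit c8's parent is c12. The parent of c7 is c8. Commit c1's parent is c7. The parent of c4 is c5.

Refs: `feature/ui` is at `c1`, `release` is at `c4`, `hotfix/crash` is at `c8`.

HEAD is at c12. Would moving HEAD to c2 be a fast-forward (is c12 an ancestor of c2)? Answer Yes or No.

A fast-forward from c12 to c2 is possible iff c12 is an ancestor of c2.
Ancestors of c2: {c10, c11, c13, c2, c3, c5, c6, c9}.
c12 is not among them, so fast-forward is not possible.

No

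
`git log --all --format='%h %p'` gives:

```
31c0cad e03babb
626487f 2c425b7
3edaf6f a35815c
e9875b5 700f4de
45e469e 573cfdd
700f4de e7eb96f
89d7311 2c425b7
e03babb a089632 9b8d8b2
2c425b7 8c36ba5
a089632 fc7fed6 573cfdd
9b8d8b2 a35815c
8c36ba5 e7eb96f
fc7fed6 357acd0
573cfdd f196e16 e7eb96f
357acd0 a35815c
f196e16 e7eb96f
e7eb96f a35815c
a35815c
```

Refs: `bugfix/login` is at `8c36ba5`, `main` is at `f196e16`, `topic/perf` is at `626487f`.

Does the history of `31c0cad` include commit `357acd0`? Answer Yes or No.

Yes

Ancestors of 31c0cad (commits reachable by following parents): {31c0cad, 357acd0, 573cfdd, 9b8d8b2, a089632, a35815c, e03babb, e7eb96f, f196e16, fc7fed6}.
357acd0 is in that set, so it is an ancestor of 31c0cad.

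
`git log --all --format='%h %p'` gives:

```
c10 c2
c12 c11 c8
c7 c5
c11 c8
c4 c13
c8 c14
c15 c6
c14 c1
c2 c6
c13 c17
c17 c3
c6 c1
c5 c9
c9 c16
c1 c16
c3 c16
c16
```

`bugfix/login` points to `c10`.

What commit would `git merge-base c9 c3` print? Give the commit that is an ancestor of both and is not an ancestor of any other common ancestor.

c16

Ancestors of c9: {c16, c9}.
Ancestors of c3: {c16, c3}.
Common ancestors: {c16}.
The only common ancestor is c16, so it is the merge base.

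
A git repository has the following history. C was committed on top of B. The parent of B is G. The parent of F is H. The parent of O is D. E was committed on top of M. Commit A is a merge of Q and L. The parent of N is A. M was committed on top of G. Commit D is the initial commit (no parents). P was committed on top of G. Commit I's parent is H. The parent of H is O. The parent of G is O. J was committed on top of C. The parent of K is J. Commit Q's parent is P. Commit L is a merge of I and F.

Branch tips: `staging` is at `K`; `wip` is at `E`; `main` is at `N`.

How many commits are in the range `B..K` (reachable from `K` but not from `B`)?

3

Reachable from K: {B, C, D, G, J, K, O}.
Reachable from B: {B, D, G, O}.
In K's history but not B's: {C, J, K} — 3 commits.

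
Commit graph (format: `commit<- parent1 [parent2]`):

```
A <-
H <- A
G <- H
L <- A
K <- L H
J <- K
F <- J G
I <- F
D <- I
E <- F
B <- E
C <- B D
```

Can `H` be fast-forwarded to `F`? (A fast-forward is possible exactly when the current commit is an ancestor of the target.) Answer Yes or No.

A fast-forward from H to F is possible iff H is an ancestor of F.
Ancestors of F: {A, F, G, H, J, K, L}.
H is among them, so fast-forward is possible.

Yes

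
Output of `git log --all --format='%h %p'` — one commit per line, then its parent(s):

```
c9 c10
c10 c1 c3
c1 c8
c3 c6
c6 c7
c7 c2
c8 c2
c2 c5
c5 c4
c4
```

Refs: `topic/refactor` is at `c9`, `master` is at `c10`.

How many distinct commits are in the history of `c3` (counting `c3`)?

6

Walking parent pointers from c3: reachable set = {c2, c3, c4, c5, c6, c7}.
That is 6 commits.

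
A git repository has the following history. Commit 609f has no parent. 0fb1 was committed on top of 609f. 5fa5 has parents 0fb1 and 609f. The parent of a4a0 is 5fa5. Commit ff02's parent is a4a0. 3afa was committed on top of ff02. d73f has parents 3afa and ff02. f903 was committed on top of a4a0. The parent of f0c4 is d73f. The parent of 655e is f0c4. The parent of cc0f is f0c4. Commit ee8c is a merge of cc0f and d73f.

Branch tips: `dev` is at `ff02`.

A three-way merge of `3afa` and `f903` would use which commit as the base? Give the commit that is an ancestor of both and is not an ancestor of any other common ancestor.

Ancestors of 3afa: {0fb1, 3afa, 5fa5, 609f, a4a0, ff02}.
Ancestors of f903: {0fb1, 5fa5, 609f, a4a0, f903}.
Common ancestors: {0fb1, 5fa5, 609f, a4a0}.
Among these, a4a0 is not an ancestor of any other common ancestor — it is the merge base.

a4a0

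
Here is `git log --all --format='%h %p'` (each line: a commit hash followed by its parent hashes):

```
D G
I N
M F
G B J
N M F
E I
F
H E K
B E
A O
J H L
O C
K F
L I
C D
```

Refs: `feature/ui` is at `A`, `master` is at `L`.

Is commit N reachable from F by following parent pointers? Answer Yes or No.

Ancestors of F: {F}.
N is not in that set, so it is not an ancestor of F.

No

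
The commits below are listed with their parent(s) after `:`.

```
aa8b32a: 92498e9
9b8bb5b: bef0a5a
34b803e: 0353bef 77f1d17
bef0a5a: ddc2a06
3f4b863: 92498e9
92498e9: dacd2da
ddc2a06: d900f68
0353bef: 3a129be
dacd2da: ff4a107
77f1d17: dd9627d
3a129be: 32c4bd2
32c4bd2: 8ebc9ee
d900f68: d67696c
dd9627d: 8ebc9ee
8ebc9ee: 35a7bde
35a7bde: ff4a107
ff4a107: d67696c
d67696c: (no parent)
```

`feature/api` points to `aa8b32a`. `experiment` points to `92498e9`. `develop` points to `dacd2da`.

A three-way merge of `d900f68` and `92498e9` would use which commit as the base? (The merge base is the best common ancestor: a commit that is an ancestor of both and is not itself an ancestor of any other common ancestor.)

d67696c

Ancestors of d900f68: {d67696c, d900f68}.
Ancestors of 92498e9: {92498e9, d67696c, dacd2da, ff4a107}.
Common ancestors: {d67696c}.
The only common ancestor is d67696c, so it is the merge base.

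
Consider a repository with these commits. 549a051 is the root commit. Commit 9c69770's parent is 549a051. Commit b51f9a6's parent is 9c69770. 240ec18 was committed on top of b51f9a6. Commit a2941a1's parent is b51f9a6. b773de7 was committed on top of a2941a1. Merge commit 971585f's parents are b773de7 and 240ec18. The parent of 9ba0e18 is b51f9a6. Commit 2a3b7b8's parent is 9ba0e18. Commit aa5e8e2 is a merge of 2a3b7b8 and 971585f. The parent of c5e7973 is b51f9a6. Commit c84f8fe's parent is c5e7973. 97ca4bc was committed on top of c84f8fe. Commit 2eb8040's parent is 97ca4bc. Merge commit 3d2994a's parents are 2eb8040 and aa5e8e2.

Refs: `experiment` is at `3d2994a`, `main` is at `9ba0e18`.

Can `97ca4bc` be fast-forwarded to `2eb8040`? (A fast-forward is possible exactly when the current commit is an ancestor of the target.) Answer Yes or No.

A fast-forward from 97ca4bc to 2eb8040 is possible iff 97ca4bc is an ancestor of 2eb8040.
Ancestors of 2eb8040: {2eb8040, 549a051, 97ca4bc, 9c69770, b51f9a6, c5e7973, c84f8fe}.
97ca4bc is among them, so fast-forward is possible.

Yes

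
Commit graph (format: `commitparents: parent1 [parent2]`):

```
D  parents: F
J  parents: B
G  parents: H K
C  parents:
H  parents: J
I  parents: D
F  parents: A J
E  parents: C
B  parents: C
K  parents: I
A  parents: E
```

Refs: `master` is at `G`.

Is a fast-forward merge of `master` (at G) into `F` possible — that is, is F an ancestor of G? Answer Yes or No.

Yes

A fast-forward from F to G is possible iff F is an ancestor of G.
Ancestors of G: {A, B, C, D, E, F, G, H, I, J, K}.
F is among them, so fast-forward is possible.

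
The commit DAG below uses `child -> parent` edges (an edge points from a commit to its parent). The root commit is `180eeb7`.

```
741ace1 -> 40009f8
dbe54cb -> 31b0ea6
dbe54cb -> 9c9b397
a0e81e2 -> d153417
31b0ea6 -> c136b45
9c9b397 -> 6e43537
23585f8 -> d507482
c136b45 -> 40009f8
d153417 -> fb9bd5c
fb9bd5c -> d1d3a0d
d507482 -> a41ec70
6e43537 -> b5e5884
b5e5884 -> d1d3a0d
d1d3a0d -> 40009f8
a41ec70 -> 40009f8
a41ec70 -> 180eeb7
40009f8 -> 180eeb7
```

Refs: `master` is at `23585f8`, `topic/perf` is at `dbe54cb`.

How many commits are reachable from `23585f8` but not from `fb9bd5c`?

Reachable from 23585f8: {180eeb7, 23585f8, 40009f8, a41ec70, d507482}.
Reachable from fb9bd5c: {180eeb7, 40009f8, d1d3a0d, fb9bd5c}.
In 23585f8's history but not fb9bd5c's: {23585f8, a41ec70, d507482} — 3 commits.

3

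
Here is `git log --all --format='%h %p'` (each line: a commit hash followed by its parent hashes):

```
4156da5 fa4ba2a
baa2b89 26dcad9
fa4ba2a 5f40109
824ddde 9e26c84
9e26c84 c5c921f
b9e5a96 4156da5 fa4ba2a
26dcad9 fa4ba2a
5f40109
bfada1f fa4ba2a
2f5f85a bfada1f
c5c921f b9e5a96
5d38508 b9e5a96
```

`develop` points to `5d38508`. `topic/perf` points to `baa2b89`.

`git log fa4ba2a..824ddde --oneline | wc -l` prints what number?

Reachable from 824ddde: {4156da5, 5f40109, 824ddde, 9e26c84, b9e5a96, c5c921f, fa4ba2a}.
Reachable from fa4ba2a: {5f40109, fa4ba2a}.
In 824ddde's history but not fa4ba2a's: {4156da5, 824ddde, 9e26c84, b9e5a96, c5c921f} — 5 commits.

5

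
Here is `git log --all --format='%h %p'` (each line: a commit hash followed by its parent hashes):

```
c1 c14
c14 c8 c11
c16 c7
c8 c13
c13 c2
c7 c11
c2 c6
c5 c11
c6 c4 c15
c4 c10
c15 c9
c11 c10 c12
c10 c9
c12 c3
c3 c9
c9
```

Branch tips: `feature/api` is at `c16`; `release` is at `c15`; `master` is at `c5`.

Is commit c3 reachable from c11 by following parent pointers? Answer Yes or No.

Ancestors of c11 (commits reachable by following parents): {c10, c11, c12, c3, c9}.
c3 is in that set, so it is an ancestor of c11.

Yes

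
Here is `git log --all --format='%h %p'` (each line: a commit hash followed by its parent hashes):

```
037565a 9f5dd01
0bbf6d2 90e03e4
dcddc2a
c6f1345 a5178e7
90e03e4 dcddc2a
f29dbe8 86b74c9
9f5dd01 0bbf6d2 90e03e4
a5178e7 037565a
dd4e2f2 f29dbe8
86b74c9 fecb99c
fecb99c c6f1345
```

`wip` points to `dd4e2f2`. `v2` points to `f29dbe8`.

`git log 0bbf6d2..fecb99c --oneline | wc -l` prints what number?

5

Reachable from fecb99c: {037565a, 0bbf6d2, 90e03e4, 9f5dd01, a5178e7, c6f1345, dcddc2a, fecb99c}.
Reachable from 0bbf6d2: {0bbf6d2, 90e03e4, dcddc2a}.
In fecb99c's history but not 0bbf6d2's: {037565a, 9f5dd01, a5178e7, c6f1345, fecb99c} — 5 commits.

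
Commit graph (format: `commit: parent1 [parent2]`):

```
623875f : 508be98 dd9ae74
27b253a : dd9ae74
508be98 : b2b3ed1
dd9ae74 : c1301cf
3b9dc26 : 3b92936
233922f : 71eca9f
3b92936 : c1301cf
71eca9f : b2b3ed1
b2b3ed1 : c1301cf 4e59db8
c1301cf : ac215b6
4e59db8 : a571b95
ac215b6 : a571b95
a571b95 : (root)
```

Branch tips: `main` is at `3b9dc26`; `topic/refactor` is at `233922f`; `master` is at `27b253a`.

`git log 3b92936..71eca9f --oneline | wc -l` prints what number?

Reachable from 71eca9f: {4e59db8, 71eca9f, a571b95, ac215b6, b2b3ed1, c1301cf}.
Reachable from 3b92936: {3b92936, a571b95, ac215b6, c1301cf}.
In 71eca9f's history but not 3b92936's: {4e59db8, 71eca9f, b2b3ed1} — 3 commits.

3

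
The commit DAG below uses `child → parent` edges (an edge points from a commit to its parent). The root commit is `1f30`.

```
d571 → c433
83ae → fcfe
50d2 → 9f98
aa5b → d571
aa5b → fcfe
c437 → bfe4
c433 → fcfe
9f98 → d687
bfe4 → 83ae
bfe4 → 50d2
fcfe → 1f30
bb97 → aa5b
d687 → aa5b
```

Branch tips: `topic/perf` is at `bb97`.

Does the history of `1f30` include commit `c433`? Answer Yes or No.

Ancestors of 1f30: {1f30}.
c433 is not in that set, so it is not an ancestor of 1f30.

No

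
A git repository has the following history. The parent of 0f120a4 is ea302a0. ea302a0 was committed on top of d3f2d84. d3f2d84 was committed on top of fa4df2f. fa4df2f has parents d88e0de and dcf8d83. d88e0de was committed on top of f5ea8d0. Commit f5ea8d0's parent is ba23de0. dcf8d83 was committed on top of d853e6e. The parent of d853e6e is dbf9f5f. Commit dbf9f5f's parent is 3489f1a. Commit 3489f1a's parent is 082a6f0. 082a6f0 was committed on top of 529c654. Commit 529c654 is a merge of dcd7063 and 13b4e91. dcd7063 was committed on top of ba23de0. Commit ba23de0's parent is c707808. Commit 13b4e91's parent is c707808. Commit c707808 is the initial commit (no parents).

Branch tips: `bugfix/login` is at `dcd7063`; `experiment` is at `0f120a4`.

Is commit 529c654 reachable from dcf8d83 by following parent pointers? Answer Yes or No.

Ancestors of dcf8d83 (commits reachable by following parents): {082a6f0, 13b4e91, 3489f1a, 529c654, ba23de0, c707808, d853e6e, dbf9f5f, dcd7063, dcf8d83}.
529c654 is in that set, so it is an ancestor of dcf8d83.

Yes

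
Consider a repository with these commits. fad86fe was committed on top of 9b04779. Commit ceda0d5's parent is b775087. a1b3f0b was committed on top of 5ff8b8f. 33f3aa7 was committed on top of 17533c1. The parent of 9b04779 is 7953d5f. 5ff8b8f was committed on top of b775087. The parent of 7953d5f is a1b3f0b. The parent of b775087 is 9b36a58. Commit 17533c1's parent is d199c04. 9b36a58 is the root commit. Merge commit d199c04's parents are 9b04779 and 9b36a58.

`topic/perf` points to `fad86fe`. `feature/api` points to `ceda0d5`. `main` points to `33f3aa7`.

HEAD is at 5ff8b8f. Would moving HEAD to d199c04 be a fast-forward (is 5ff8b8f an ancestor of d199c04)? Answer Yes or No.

Yes

A fast-forward from 5ff8b8f to d199c04 is possible iff 5ff8b8f is an ancestor of d199c04.
Ancestors of d199c04: {5ff8b8f, 7953d5f, 9b04779, 9b36a58, a1b3f0b, b775087, d199c04}.
5ff8b8f is among them, so fast-forward is possible.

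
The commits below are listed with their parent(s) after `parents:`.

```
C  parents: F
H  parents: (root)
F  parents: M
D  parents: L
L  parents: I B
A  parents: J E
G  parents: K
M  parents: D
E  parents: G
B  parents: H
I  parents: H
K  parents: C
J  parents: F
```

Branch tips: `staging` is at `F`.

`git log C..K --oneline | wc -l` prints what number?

Reachable from K: {B, C, D, F, H, I, K, L, M}.
Reachable from C: {B, C, D, F, H, I, L, M}.
In K's history but not C's: {K} — 1 commit.

1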